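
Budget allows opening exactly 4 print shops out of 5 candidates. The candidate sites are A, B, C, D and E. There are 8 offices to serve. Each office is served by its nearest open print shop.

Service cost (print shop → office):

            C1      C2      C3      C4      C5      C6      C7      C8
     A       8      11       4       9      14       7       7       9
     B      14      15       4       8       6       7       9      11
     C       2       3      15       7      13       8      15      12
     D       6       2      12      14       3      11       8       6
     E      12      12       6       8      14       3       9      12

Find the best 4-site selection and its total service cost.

Choose A, C, D and E; total service cost 34.

With exactly 4 open, each office uses its cheapest among the chosen.
{A, C, D, E}: C1→C 2, C2→D 2, C3→A 4, C4→C 7, C5→D 3, C6→E 3, C7→A 7, C8→D 6. Service cost 34.
{B, C, D, E}: service cost 35
{A, B, C, D}: service cost 38
Among all 5 size-4 choices, {A, C, D, E} is lowest.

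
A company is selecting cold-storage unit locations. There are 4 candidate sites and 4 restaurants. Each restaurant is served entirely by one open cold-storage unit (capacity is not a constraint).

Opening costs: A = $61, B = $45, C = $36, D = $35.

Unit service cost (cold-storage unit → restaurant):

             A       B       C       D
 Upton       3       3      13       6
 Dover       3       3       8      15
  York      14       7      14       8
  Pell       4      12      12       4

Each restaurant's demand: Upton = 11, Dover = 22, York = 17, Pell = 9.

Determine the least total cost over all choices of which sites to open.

For any fixed open set, each restaurant goes to its cheapest open site; total = fixed + service.
{B, D}: Upton→B 3·11=33, Dover→B 3·22=66, York→B 7·17=119, Pell→D 4·9=36. Service 254; fixed 80; total 334.
{A, B}: service 254 + fixed 106 = 360
{A, D}: service 271 + fixed 96 = 367
{A, B, C, D}: service 254 + fixed 177 = 431
(All 15 nonempty subsets were checked; B and D is lowest.)

Minimum total cost: 334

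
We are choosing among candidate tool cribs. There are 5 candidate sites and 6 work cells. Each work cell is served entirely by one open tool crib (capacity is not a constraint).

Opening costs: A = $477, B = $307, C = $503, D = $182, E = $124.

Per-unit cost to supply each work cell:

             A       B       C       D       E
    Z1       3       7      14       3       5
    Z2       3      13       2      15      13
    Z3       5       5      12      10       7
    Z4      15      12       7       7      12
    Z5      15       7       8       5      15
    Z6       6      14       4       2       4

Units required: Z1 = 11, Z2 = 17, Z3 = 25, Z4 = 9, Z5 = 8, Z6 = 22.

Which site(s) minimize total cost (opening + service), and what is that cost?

Open D only; minimum total cost 867.

For any fixed open set, each work cell goes to its cheapest open site; total = fixed + service.
{D}: Z1→D 3·11=33, Z2→D 15·17=255, Z3→D 10·25=250, Z4→D 7·9=63, Z5→D 5·8=40, Z6→D 2·22=44. Service 685; fixed 182; total 867.
{D, E}: service 576 + fixed 306 = 882
{E}: service 767 + fixed 124 = 891
{A, B, C, D, E}: service 339 + fixed 1593 = 1932
No other subset beats 867.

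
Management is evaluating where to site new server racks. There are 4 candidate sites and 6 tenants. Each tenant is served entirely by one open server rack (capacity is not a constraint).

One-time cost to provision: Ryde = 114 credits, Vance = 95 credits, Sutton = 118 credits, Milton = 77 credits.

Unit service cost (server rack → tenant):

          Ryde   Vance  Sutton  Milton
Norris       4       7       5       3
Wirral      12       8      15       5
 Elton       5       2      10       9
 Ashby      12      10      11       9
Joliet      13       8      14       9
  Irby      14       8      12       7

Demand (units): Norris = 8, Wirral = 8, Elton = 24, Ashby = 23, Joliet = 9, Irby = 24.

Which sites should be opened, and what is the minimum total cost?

For any fixed open set, each tenant goes to its cheapest open site; total = fixed + service.
{Vance, Milton}: Norris→Milton 3·8=24, Wirral→Milton 5·8=40, Elton→Vance 2·24=48, Ashby→Milton 9·23=207, Joliet→Vance 8·9=72, Irby→Milton 7·24=168. Service 559; fixed 172; total 731.
{Vance}: service 662 + fixed 95 = 757
{Milton}: service 736 + fixed 77 = 813
{Ryde, Vance, Sutton, Milton}: Norris→Milton 3·8=24, Wirral→Milton 5·8=40, Elton→Vance 2·24=48, Ashby→Milton 9·23=207, Joliet→Vance 8·9=72, Irby→Milton 7·24=168. Service 559; fixed 404; total 963.
No other subset beats 731.

Open Vance and Milton; minimum total cost 731.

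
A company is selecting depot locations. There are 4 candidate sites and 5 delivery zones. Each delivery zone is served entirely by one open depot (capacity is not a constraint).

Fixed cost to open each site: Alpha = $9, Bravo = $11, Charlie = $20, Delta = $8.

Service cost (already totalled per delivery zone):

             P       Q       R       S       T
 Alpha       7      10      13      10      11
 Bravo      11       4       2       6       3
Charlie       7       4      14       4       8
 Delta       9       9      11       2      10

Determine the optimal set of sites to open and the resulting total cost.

For any fixed open set, each delivery zone goes to its cheapest open site; total = fixed + service.
{Bravo}: P→Bravo 11, Q→Bravo 4, R→Bravo 2, S→Bravo 6, T→Bravo 3. Service 26; fixed 11; total 37.
{Bravo, Delta}: service 20 + fixed 19 = 39
{Alpha, Bravo}: P→Alpha 7, Q→Bravo 4, R→Bravo 2, S→Bravo 6, T→Bravo 3. Service 22; fixed 20; total 42.
{Alpha, Bravo, Charlie, Delta}: service 18 + fixed 48 = 66
(All 15 nonempty subsets were checked; Bravo only is lowest.)

Open Bravo only; minimum total cost 37.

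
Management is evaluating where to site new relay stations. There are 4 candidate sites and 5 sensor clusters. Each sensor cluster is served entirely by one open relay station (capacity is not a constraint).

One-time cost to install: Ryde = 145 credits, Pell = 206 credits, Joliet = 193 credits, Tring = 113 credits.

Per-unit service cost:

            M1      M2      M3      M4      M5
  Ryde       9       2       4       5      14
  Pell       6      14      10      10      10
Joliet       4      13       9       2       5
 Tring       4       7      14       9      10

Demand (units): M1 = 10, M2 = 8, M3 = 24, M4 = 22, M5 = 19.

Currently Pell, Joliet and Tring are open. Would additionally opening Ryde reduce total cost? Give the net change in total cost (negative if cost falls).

Yes — net change −15 (cost falls by 15).

Current service cost with {Pell, Joliet, Tring}: 451.
Adding Ryde: each sensor cluster re-picks its cheapest; new service cost 291, saving 160.
Extra fixed cost: 145. Net change = 145 − 160 = -15.
(Totals: 963 → 948.)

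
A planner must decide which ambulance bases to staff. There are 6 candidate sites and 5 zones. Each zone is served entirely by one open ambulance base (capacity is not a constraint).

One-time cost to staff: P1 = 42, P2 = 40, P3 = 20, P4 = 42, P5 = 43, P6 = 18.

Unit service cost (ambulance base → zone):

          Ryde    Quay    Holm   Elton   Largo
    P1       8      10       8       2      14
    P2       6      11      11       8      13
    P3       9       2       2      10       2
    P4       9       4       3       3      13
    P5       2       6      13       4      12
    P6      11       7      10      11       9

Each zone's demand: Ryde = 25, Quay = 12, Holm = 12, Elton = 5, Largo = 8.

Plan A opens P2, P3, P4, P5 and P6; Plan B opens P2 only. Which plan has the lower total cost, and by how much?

Plan A: {P2, P3, P4, P5, P6}: Ryde→P5 2·25=50, Quay→P3 2·12=24, Holm→P3 2·12=24, Elton→P4 3·5=15, Largo→P3 2·8=16. Service 129; fixed 163; total 292.
Plan B: {P2}: Ryde→P2 6·25=150, Quay→P2 11·12=132, Holm→P2 11·12=132, Elton→P2 8·5=40, Largo→P2 13·8=104. Service 558; fixed 40; total 598.
Difference: |292 − 598| = 306.

Plan A is cheaper by 306.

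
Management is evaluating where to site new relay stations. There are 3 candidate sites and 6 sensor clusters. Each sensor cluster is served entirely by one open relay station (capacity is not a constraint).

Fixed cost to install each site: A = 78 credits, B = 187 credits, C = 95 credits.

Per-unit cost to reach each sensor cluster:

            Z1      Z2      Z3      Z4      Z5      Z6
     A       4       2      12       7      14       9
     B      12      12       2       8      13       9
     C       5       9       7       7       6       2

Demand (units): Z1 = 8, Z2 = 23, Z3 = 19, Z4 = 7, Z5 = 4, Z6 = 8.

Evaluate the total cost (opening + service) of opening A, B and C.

Each sensor cluster is assigned to its cheapest site among the open ones.
{A, B, C}: Z1→A 4·8=32, Z2→A 2·23=46, Z3→B 2·19=38, Z4→A 7·7=49, Z5→C 6·4=24, Z6→C 2·8=16. Service 205; fixed 360; total 565.

Total cost: 565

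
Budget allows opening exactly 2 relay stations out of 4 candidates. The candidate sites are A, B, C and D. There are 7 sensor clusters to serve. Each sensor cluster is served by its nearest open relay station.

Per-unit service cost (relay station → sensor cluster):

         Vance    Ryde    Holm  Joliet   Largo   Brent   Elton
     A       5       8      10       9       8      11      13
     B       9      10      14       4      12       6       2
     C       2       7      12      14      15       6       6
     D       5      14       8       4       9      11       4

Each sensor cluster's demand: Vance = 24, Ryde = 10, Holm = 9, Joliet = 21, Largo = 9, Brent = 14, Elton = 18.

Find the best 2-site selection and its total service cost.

With exactly 2 open, each sensor cluster uses its cheapest among the chosen.
{C, D}: Vance→C 2·24=48, Ryde→C 7·10=70, Holm→D 8·9=72, Joliet→D 4·21=84, Largo→D 9·9=81, Brent→C 6·14=84, Elton→D 4·18=72. Service cost 511.
{B, C}: service cost 538
{A, B}: service cost 566
Among all 6 size-2 choices, {C, D} is lowest.

Choose C and D; total service cost 511.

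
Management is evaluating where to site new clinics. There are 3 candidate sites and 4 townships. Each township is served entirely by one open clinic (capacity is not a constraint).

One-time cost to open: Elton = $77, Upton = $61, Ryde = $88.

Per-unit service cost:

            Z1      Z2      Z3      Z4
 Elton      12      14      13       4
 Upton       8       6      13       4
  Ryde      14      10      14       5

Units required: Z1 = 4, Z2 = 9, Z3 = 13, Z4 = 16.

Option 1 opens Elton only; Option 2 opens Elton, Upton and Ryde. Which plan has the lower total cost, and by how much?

Option 1 is cheaper by 61.

Option 1: {Elton}: Z1→Elton 12·4=48, Z2→Elton 14·9=126, Z3→Elton 13·13=169, Z4→Elton 4·16=64. Service 407; fixed 77; total 484.
Option 2: {Elton, Upton, Ryde}: Z1→Upton 8·4=32, Z2→Upton 6·9=54, Z3→Elton 13·13=169, Z4→Elton 4·16=64. Service 319; fixed 226; total 545.
Difference: |484 − 545| = 61.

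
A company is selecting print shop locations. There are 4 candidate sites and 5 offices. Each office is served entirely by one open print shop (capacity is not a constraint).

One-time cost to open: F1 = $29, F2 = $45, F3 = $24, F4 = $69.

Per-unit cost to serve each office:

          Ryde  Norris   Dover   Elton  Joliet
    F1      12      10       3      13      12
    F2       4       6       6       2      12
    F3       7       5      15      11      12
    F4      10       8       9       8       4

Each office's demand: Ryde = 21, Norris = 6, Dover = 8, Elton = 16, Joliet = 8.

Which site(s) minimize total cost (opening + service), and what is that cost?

Open F2 only; minimum total cost 341.

For any fixed open set, each office goes to its cheapest open site; total = fixed + service.
{F2}: Ryde→F2 4·21=84, Norris→F2 6·6=36, Dover→F2 6·8=48, Elton→F2 2·16=32, Joliet→F2 12·8=96. Service 296; fixed 45; total 341.
{F1, F2}: service 272 + fixed 74 = 346
{F2, F4}: service 232 + fixed 114 = 346
{F1, F2, F3, F4}: service 202 + fixed 167 = 369
(All 15 nonempty subsets were checked; F2 only is lowest.)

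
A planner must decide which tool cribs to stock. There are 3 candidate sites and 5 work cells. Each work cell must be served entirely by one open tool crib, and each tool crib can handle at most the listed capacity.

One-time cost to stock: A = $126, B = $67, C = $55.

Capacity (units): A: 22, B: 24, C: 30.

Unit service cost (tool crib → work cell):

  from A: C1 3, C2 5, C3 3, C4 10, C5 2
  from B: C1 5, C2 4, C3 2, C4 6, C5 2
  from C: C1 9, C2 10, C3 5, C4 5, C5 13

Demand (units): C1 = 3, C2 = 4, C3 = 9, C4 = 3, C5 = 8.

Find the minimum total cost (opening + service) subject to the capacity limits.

Open {B, C}: C1→B 5·3=15, C2→B 4·4=16, C3→B 2·9=18, C4→C 5·3=15, C5→B 2·8=16.
Loads: B carries 24/24, C carries 3/30. Service 80; fixed 122; total 202.
Next best feasible plan costs 214.

Minimum total cost: 202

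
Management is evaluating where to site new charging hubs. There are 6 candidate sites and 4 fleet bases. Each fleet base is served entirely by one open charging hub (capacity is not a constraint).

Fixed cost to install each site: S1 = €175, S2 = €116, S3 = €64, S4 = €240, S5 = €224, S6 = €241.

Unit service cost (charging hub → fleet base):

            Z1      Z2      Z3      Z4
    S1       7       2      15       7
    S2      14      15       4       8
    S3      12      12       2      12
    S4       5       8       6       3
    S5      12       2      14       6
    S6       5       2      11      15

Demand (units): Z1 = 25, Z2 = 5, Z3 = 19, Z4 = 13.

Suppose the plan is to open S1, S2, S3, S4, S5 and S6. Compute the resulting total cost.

Total cost: 1272

Each fleet base is assigned to its cheapest site among the open ones.
{S1, S2, S3, S4, S5, S6}: Z1→S4 5·25=125, Z2→S1 2·5=10, Z3→S3 2·19=38, Z4→S4 3·13=39. Service 212; fixed 1060; total 1272.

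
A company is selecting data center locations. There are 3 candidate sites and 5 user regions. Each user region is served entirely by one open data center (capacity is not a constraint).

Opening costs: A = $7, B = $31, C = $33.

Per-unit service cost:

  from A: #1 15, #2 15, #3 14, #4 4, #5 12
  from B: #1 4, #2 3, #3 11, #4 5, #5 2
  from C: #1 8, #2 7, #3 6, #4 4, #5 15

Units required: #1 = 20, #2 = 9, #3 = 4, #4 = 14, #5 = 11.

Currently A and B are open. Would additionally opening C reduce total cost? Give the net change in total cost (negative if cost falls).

Current service cost with {A, B}: 229.
Adding C: each user region re-picks its cheapest; new service cost 209, saving 20.
Extra fixed cost: 33. Net change = 33 − 20 = 13.
(Totals: 267 → 280.)

No — net change +13 (cost rises by 13).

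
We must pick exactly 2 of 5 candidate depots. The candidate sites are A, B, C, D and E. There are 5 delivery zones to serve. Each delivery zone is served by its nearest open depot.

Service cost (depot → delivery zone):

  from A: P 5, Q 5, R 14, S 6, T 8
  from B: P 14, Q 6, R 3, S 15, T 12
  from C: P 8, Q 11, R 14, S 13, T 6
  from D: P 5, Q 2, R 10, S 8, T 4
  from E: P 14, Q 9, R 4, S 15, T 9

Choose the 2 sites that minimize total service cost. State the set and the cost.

Choose B and D; total service cost 22.

With exactly 2 open, each delivery zone uses its cheapest among the chosen.
{B, D}: P→D 5, Q→D 2, R→B 3, S→D 8, T→D 4. Service cost 22.
{D, E}: service cost 23
{A, B}: service cost 27
Among all 10 size-2 choices, {B, D} is lowest.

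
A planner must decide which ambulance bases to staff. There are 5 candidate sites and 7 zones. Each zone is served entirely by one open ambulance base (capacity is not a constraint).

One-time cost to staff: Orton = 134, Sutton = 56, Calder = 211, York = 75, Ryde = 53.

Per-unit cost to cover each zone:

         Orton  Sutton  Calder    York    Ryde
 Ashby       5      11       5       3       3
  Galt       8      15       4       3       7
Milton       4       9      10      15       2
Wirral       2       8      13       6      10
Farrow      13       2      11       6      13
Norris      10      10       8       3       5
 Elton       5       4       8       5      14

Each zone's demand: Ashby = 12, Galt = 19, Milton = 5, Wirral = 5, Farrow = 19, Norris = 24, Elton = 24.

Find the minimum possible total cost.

Minimum total cost: 505

For any fixed open set, each zone goes to its cheapest open site; total = fixed + service.
{Sutton, York}: Ashby→York 3·12=36, Galt→York 3·19=57, Milton→Sutton 9·5=45, Wirral→York 6·5=30, Farrow→Sutton 2·19=38, Norris→York 3·24=72, Elton→Sutton 4·24=96. Service 374; fixed 131; total 505.
{Sutton, York, Ryde}: service 339 + fixed 184 = 523
{York, Ryde}: service 439 + fixed 128 = 567
{Orton, Sutton, Calder, York, Ryde}: Ashby→York 3·12=36, Galt→York 3·19=57, Milton→Ryde 2·5=10, Wirral→Orton 2·5=10, Farrow→Sutton 2·19=38, Norris→York 3·24=72, Elton→Sutton 4·24=96. Service 319; fixed 529; total 848.
No other subset beats 505.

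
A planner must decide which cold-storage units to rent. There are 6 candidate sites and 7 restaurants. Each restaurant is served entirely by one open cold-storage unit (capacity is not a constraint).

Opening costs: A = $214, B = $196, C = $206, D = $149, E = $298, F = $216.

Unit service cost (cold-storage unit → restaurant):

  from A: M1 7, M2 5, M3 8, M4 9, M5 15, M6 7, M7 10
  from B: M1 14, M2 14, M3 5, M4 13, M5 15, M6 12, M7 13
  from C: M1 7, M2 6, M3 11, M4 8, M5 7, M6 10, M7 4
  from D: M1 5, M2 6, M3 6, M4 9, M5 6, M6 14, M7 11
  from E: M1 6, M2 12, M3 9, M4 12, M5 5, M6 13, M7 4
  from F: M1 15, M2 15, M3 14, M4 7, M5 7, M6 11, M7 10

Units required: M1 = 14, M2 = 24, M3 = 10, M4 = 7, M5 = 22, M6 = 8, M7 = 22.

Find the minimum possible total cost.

Minimum total cost: 936

For any fixed open set, each restaurant goes to its cheapest open site; total = fixed + service.
{C}: M1→C 7·14=98, M2→C 6·24=144, M3→C 11·10=110, M4→C 8·7=56, M5→C 7·22=154, M6→C 10·8=80, M7→C 4·22=88. Service 730; fixed 206; total 936.
{D}: service 823 + fixed 149 = 972
{C, D}: service 630 + fixed 355 = 985
{A, B, C, D, E, F}: service 543 + fixed 1279 = 1822
No other subset beats 936.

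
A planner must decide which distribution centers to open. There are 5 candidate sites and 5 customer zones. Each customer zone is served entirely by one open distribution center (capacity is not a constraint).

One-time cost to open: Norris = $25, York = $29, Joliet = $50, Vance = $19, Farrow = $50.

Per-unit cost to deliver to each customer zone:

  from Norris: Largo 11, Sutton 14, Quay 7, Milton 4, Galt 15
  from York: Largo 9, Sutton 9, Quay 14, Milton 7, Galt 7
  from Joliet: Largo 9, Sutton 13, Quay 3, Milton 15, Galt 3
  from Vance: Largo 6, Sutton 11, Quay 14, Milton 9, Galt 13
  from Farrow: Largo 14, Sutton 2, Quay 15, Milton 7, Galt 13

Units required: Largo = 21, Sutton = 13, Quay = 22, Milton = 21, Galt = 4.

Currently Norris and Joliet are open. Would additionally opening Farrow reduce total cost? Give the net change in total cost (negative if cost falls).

Current service cost with {Norris, Joliet}: 520.
Adding Farrow: each customer zone re-picks its cheapest; new service cost 377, saving 143.
Extra fixed cost: 50. Net change = 50 − 143 = -93.
(Totals: 595 → 502.)

Yes — net change −93 (cost falls by 93).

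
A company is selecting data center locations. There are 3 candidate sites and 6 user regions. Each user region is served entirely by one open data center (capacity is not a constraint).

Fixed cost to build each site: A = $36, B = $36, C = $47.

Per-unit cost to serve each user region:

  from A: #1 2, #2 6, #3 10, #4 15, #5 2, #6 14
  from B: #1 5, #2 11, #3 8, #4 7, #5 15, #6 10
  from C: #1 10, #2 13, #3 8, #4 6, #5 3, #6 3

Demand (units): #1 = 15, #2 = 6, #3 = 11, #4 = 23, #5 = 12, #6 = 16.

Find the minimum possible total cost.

Minimum total cost: 447

For any fixed open set, each user region goes to its cheapest open site; total = fixed + service.
{A, C}: #1→A 2·15=30, #2→A 6·6=36, #3→C 8·11=88, #4→C 6·23=138, #5→A 2·12=24, #6→C 3·16=48. Service 364; fixed 83; total 447.
{A, B, C}: service 364 + fixed 119 = 483
{B, C}: service 451 + fixed 83 = 534
{A}: #1→A 2·15=30, #2→A 6·6=36, #3→A 10·11=110, #4→A 15·23=345, #5→A 2·12=24, #6→A 14·16=224. Service 769; fixed 36; total 805.
No other subset beats 447.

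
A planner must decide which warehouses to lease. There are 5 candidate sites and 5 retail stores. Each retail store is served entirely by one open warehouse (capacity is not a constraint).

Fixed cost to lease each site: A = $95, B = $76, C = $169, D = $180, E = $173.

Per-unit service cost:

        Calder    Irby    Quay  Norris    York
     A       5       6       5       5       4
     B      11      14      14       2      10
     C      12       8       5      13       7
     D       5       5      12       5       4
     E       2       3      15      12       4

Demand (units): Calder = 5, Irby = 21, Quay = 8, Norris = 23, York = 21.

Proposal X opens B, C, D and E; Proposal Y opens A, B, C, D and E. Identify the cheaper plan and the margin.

Proposal X is cheaper by 95.

Proposal X: {B, C, D, E}: Calder→E 2·5=10, Irby→E 3·21=63, Quay→C 5·8=40, Norris→B 2·23=46, York→D 4·21=84. Service 243; fixed 598; total 841.
Proposal Y: {A, B, C, D, E}: Calder→E 2·5=10, Irby→E 3·21=63, Quay→A 5·8=40, Norris→B 2·23=46, York→A 4·21=84. Service 243; fixed 693; total 936.
Difference: |841 − 936| = 95.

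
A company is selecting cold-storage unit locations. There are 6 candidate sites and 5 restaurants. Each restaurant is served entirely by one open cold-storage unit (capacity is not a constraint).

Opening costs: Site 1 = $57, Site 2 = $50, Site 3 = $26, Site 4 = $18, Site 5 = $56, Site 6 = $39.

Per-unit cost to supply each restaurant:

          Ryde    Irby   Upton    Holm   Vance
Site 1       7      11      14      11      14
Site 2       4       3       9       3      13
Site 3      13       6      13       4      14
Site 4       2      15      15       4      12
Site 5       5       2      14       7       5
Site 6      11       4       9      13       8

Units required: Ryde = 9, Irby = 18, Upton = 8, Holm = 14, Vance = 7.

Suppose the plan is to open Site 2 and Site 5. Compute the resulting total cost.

Each restaurant is assigned to its cheapest site among the open ones.
{Site 2, Site 5}: Ryde→Site 2 4·9=36, Irby→Site 5 2·18=36, Upton→Site 2 9·8=72, Holm→Site 2 3·14=42, Vance→Site 5 5·7=35. Service 221; fixed 106; total 327.

Total cost: 327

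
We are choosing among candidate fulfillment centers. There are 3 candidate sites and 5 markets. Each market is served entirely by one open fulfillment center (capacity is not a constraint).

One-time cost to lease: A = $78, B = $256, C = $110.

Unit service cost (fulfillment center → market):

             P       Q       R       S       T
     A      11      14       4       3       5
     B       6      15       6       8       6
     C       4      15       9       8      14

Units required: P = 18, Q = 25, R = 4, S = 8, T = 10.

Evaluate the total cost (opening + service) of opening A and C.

Each market is assigned to its cheapest site among the open ones.
{A, C}: P→C 4·18=72, Q→A 14·25=350, R→A 4·4=16, S→A 3·8=24, T→A 5·10=50. Service 512; fixed 188; total 700.

Total cost: 700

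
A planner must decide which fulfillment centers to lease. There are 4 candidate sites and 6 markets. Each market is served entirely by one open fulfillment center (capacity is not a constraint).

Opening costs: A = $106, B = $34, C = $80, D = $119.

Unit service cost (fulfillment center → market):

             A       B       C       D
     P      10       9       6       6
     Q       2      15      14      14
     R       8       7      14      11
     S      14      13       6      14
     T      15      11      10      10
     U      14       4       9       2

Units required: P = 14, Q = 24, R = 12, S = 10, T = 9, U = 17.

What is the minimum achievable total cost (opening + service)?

Minimum total cost: 654

For any fixed open set, each market goes to its cheapest open site; total = fixed + service.
{A, B, C}: P→C 6·14=84, Q→A 2·24=48, R→B 7·12=84, S→C 6·10=60, T→C 10·9=90, U→B 4·17=68. Service 434; fixed 220; total 654.
{A, B}: service 555 + fixed 140 = 695
{A, C}: service 531 + fixed 186 = 717
{A, B, C, D}: P→C 6·14=84, Q→A 2·24=48, R→B 7·12=84, S→C 6·10=60, T→C 10·9=90, U→D 2·17=34. Service 400; fixed 339; total 739.
No other subset beats 654.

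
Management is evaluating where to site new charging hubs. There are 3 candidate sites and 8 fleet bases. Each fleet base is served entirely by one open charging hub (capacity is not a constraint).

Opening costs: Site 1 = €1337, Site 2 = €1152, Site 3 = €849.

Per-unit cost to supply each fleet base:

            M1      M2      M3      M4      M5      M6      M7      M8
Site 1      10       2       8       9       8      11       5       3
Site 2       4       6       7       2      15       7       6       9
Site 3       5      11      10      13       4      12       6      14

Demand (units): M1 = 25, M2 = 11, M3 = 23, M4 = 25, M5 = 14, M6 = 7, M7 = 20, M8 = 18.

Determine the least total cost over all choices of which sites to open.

For any fixed open set, each fleet base goes to its cheapest open site; total = fixed + service.
{Site 2}: M1→Site 2 4·25=100, M2→Site 2 6·11=66, M3→Site 2 7·23=161, M4→Site 2 2·25=50, M5→Site 2 15·14=210, M6→Site 2 7·7=49, M7→Site 2 6·20=120, M8→Site 2 9·18=162. Service 918; fixed 1152; total 2070.
{Site 3}: service 1313 + fixed 849 = 2162
{Site 1}: service 1024 + fixed 1337 = 2361
{Site 1, Site 2, Site 3}: service 592 + fixed 3338 = 3930
(All 7 nonempty subsets were checked; Site 2 only is lowest.)

Minimum total cost: 2070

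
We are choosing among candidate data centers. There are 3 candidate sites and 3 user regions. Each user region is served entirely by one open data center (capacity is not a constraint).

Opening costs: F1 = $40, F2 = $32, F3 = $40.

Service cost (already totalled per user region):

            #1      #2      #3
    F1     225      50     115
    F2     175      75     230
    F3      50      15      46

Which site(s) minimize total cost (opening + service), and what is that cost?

Open F3 only; minimum total cost 151.

For any fixed open set, each user region goes to its cheapest open site; total = fixed + service.
{F3}: #1→F3 50, #2→F3 15, #3→F3 46. Service 111; fixed 40; total 151.
{F2, F3}: service 111 + fixed 72 = 183
{F1, F3}: #1→F3 50, #2→F3 15, #3→F3 46. Service 111; fixed 80; total 191.
{F1, F2, F3}: service 111 + fixed 112 = 223
No other subset beats 151.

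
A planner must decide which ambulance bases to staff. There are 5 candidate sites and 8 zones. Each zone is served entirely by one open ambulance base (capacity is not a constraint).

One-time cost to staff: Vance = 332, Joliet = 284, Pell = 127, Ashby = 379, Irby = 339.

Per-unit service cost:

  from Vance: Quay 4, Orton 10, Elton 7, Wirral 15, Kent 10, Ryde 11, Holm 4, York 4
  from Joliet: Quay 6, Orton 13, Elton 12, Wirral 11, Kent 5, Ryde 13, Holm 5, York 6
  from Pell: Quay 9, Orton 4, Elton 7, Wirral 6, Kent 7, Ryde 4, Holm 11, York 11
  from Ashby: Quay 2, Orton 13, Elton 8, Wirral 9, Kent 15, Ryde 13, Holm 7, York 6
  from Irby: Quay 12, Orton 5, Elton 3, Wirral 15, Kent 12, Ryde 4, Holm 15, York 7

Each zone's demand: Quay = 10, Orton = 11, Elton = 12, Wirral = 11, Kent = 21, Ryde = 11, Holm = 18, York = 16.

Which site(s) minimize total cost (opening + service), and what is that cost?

For any fixed open set, each zone goes to its cheapest open site; total = fixed + service.
{Pell}: Quay→Pell 9·10=90, Orton→Pell 4·11=44, Elton→Pell 7·12=84, Wirral→Pell 6·11=66, Kent→Pell 7·21=147, Ryde→Pell 4·11=44, Holm→Pell 11·18=198, York→Pell 11·16=176. Service 849; fixed 127; total 976.
{Joliet, Pell}: service 589 + fixed 411 = 1000
{Vance, Pell}: service 561 + fixed 459 = 1020
{Vance, Joliet, Pell, Ashby, Irby}: service 451 + fixed 1461 = 1912
No other subset beats 976.

Open Pell only; minimum total cost 976.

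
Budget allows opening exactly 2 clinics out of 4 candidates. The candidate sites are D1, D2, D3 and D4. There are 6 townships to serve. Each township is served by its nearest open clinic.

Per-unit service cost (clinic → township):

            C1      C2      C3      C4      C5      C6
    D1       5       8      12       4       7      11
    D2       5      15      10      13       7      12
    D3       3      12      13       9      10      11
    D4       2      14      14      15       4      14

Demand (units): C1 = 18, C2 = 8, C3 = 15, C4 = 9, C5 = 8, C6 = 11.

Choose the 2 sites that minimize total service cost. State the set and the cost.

With exactly 2 open, each township uses its cheapest among the chosen.
{D1, D4}: C1→D4 2·18=36, C2→D1 8·8=64, C3→D1 12·15=180, C4→D1 4·9=36, C5→D4 4·8=32, C6→D1 11·11=121. Service cost 469.
{D1, D3}: service cost 511
{D1, D2}: service cost 517
Among all 6 size-2 choices, {D1, D4} is lowest.

Choose D1 and D4; total service cost 469.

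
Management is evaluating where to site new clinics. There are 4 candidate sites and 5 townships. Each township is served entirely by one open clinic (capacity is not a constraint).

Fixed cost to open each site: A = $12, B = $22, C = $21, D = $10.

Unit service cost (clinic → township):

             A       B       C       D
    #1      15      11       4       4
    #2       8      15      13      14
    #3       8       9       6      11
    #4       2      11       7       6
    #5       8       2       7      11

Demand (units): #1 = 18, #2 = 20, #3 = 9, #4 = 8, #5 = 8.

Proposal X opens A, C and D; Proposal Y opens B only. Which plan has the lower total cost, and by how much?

Proposal X: {A, C, D}: #1→C 4·18=72, #2→A 8·20=160, #3→C 6·9=54, #4→A 2·8=16, #5→C 7·8=56. Service 358; fixed 43; total 401.
Proposal Y: {B}: #1→B 11·18=198, #2→B 15·20=300, #3→B 9·9=81, #4→B 11·8=88, #5→B 2·8=16. Service 683; fixed 22; total 705.
Difference: |401 − 705| = 304.

Proposal X is cheaper by 304.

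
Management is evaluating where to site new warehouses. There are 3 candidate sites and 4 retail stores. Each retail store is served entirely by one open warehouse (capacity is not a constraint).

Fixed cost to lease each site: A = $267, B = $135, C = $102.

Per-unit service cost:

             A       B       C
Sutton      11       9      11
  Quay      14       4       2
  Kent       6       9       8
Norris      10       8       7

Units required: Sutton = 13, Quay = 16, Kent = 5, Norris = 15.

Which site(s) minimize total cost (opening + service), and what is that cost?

For any fixed open set, each retail store goes to its cheapest open site; total = fixed + service.
{C}: Sutton→C 11·13=143, Quay→C 2·16=32, Kent→C 8·5=40, Norris→C 7·15=105. Service 320; fixed 102; total 422.
{B}: Sutton→B 9·13=117, Quay→B 4·16=64, Kent→B 9·5=45, Norris→B 8·15=120. Service 346; fixed 135; total 481.
{B, C}: service 294 + fixed 237 = 531
{A, B, C}: Sutton→B 9·13=117, Quay→C 2·16=32, Kent→A 6·5=30, Norris→C 7·15=105. Service 284; fixed 504; total 788.
No other subset beats 422.

Open C only; minimum total cost 422.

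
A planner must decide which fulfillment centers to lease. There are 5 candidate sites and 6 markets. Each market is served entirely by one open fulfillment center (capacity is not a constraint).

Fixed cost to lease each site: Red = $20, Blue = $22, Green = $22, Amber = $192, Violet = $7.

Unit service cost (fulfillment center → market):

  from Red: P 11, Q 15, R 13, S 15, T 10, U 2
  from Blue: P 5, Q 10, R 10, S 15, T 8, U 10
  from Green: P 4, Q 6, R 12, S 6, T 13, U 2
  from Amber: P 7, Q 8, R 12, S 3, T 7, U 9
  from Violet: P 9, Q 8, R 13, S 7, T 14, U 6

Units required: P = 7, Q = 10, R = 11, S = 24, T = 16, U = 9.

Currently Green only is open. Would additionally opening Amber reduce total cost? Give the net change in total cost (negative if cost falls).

No — net change +24 (cost rises by 24).

Current service cost with {Green}: 590.
Adding Amber: each market re-picks its cheapest; new service cost 422, saving 168.
Extra fixed cost: 192. Net change = 192 − 168 = 24.
(Totals: 612 → 636.)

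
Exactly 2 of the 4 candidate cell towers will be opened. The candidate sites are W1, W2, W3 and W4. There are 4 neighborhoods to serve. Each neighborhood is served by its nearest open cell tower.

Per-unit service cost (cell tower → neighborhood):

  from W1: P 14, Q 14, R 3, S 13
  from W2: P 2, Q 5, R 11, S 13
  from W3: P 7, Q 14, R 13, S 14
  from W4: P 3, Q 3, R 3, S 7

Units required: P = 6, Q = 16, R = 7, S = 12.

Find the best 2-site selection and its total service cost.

Choose W2 and W4; total service cost 165.

With exactly 2 open, each neighborhood uses its cheapest among the chosen.
{W2, W4}: P→W2 2·6=12, Q→W4 3·16=48, R→W4 3·7=21, S→W4 7·12=84. Service cost 165.
{W1, W4}: service cost 171
{W3, W4}: service cost 171
Among all 6 size-2 choices, {W2, W4} is lowest.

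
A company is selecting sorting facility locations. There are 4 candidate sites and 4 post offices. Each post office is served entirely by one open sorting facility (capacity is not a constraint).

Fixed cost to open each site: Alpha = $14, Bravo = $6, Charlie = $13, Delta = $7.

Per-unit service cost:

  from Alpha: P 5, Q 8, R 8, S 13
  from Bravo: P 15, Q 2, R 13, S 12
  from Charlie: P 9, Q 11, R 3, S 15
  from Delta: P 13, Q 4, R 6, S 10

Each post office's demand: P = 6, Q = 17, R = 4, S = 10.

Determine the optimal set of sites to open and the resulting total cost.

For any fixed open set, each post office goes to its cheapest open site; total = fixed + service.
{Alpha, Bravo, Delta}: P→Alpha 5·6=30, Q→Bravo 2·17=34, R→Delta 6·4=24, S→Delta 10·10=100. Service 188; fixed 27; total 215.
{Alpha, Bravo, Charlie, Delta}: service 176 + fixed 40 = 216
{Bravo, Charlie, Delta}: service 200 + fixed 26 = 226
{Bravo}: P→Bravo 15·6=90, Q→Bravo 2·17=34, R→Bravo 13·4=52, S→Bravo 12·10=120. Service 296; fixed 6; total 302.
No other subset beats 215.

Open Alpha, Bravo and Delta; minimum total cost 215.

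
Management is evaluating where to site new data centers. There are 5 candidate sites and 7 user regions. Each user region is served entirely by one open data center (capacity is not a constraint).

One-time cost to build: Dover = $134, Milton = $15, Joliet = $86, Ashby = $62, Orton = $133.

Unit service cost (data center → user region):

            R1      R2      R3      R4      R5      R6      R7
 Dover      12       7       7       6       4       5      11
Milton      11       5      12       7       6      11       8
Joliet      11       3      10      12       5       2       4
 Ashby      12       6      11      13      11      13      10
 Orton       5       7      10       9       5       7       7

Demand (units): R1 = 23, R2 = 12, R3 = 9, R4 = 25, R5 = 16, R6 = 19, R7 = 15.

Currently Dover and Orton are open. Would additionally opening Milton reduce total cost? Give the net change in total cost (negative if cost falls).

Yes — net change −9 (cost falls by 9).

Current service cost with {Dover, Orton}: 676.
Adding Milton: each user region re-picks its cheapest; new service cost 652, saving 24.
Extra fixed cost: 15. Net change = 15 − 24 = -9.
(Totals: 943 → 934.)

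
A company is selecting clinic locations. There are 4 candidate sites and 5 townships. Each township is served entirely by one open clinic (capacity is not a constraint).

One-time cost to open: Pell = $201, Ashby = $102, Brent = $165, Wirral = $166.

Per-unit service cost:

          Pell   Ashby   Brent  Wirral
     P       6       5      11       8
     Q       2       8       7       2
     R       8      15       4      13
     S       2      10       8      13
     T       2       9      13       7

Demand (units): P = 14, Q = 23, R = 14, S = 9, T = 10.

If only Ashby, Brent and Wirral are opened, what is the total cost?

Each township is assigned to its cheapest site among the open ones.
{Ashby, Brent, Wirral}: P→Ashby 5·14=70, Q→Wirral 2·23=46, R→Brent 4·14=56, S→Brent 8·9=72, T→Wirral 7·10=70. Service 314; fixed 433; total 747.

Total cost: 747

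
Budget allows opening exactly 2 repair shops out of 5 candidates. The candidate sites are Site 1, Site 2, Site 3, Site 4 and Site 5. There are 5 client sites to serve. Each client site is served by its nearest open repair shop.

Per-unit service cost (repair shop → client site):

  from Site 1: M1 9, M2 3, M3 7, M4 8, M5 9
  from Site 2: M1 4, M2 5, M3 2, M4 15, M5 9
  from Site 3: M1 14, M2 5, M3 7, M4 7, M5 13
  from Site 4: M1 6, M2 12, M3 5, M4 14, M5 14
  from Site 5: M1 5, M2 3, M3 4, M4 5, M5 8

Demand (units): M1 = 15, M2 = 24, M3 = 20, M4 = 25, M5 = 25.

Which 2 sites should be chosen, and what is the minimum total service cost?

Choose Site 2 and Site 5; total service cost 497.

With exactly 2 open, each client site uses its cheapest among the chosen.
{Site 2, Site 5}: M1→Site 2 4·15=60, M2→Site 5 3·24=72, M3→Site 2 2·20=40, M4→Site 5 5·25=125, M5→Site 5 8·25=200. Service cost 497.
{Site 1, Site 5}: service cost 552
{Site 3, Site 5}: service cost 552
Among all 10 size-2 choices, {Site 2, Site 5} is lowest.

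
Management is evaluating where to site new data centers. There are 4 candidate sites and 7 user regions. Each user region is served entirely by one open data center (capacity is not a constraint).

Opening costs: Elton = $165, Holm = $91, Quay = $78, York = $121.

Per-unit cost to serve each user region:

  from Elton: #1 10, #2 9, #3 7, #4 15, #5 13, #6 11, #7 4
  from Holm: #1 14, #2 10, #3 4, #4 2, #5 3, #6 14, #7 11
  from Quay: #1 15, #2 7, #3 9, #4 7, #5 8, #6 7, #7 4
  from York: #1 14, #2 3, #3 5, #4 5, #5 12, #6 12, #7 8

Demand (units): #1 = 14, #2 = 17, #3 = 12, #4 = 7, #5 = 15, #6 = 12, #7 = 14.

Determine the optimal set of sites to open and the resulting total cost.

For any fixed open set, each user region goes to its cheapest open site; total = fixed + service.
{Holm, Quay}: #1→Holm 14·14=196, #2→Quay 7·17=119, #3→Holm 4·12=48, #4→Holm 2·7=14, #5→Holm 3·15=45, #6→Quay 7·12=84, #7→Quay 4·14=56. Service 562; fixed 169; total 731.
{Holm, Quay, York}: service 494 + fixed 290 = 784
{Quay, York}: service 602 + fixed 199 = 801
{Elton, Holm, Quay, York}: service 438 + fixed 455 = 893
(All 15 nonempty subsets were checked; Holm and Quay is lowest.)

Open Holm and Quay; minimum total cost 731.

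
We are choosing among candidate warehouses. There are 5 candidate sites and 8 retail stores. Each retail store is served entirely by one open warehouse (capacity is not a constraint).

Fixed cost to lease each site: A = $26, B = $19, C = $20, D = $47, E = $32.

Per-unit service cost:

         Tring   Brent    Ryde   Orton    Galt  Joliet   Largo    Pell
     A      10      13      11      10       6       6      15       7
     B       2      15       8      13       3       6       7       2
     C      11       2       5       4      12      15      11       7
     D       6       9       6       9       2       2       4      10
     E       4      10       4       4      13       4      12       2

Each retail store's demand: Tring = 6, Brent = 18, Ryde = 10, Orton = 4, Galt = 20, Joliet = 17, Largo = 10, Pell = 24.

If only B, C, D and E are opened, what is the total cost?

Each retail store is assigned to its cheapest site among the open ones.
{B, C, D, E}: Tring→B 2·6=12, Brent→C 2·18=36, Ryde→E 4·10=40, Orton→C 4·4=16, Galt→D 2·20=40, Joliet→D 2·17=34, Largo→D 4·10=40, Pell→B 2·24=48. Service 266; fixed 118; total 384.

Total cost: 384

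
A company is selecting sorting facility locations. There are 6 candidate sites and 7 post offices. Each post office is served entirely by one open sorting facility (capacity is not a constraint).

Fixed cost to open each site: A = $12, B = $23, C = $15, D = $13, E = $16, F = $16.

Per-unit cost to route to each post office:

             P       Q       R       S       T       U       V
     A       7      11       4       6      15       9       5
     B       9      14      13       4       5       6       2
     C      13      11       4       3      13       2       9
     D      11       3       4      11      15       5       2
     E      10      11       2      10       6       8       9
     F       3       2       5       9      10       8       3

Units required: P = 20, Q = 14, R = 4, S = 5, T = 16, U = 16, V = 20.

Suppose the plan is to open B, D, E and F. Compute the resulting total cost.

Total cost: 384

Each post office is assigned to its cheapest site among the open ones.
{B, D, E, F}: P→F 3·20=60, Q→F 2·14=28, R→E 2·4=8, S→B 4·5=20, T→B 5·16=80, U→D 5·16=80, V→B 2·20=40. Service 316; fixed 68; total 384.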